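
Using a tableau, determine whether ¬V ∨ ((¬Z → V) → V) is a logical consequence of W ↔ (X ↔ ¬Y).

Yes

Initial set: {(W ↔ (X ↔ ¬Y)); ¬(¬V ∨ ((¬Z → V) → V))}.
¬(¬V ∨ ((¬Z → V) → V)): α-rule — add ¬¬V, ¬((¬Z → V) → V).
¬((¬Z → V) → V): α-rule — add (¬Z → V), ¬V.
× closes — contains both V and ¬V.
All 1 branch closes.
Every branch closed, so the premises entail the conclusion.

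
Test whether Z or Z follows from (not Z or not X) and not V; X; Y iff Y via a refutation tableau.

Initial set: {((not Z or not X) and not V); X; (Y iff Y); not (Z or Z)}.
((not Z or not X) and not V): α-rule — add (not Z or not X), not V.
not (Z or Z): α-rule — add not Z, not Z.
(Y iff Y): β-rule — branch into Y, Y  //  not Y, not Y.
  branch 1 (add Y, Y):
    (not Z or not X): β-rule — branch into not Z  //  not X.
      branch 1.1 (add not Z):
        ○ open, literals {V=F, X=T, Y=T, Z=F}.
      branch 1.2 (add not X):
        × closes — contains both X and not X.
  branch 2 (add not Y, not Y):
    (not Z or not X): β-rule — branch into not Z  //  not X.
      branch 2.1 (add not Z):
        ○ open, literals {V=F, X=T, Y=F, Z=F}.
      branch 2.2 (add not X):
        × closes — contains both X and not X.
2 branches closed, 2 open.
An open branch gives a countermodel: V=F, X=T, Y=T, Z=F (unmentioned atoms arbitrary); the premises hold there but the conclusion fails.

No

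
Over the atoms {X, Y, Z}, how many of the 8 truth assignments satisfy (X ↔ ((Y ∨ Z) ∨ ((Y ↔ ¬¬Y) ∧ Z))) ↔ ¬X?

2

Initial set: {((X ↔ ((Y ∨ Z) ∨ ((Y ↔ ¬¬Y) ∧ Z))) ↔ ¬X)}.
((X ↔ ((Y ∨ Z) ∨ ((Y ↔ ¬¬Y) ∧ Z))) ↔ ¬X): β-rule — branch into (X ↔ ((Y ∨ Z) ∨ ((Y ↔ ¬¬Y) ∧ Z))), ¬X  //  ¬(X ↔ ((Y ∨ Z) ∨ ((Y ↔ ¬¬Y) ∧ Z))), ¬¬X.
  branch 1 (add (X ↔ ((Y ∨ Z) ∨ ((Y ↔ ¬¬Y) ∧ Z))), ¬X):
    (X ↔ ((Y ∨ Z) ∨ ((Y ↔ ¬¬Y) ∧ Z))): β-rule — branch into X, ((Y ∨ Z) ∨ ((Y ↔ ¬¬Y) ∧ Z))  //  ¬X, ¬((Y ∨ Z) ∨ ((Y ↔ ¬¬Y) ∧ Z)).
      branch 1.1 (add X, ((Y ∨ Z) ∨ ((Y ↔ ¬¬Y) ∧ Z))):
        × closes — contains both X and ¬X.
      branch 1.2 (add ¬X, ¬((Y ∨ Z) ∨ ((Y ↔ ¬¬Y) ∧ Z))):
        ¬((Y ∨ Z) ∨ ((Y ↔ ¬¬Y) ∧ Z)): α-rule — add ¬(Y ∨ Z), ¬((Y ↔ ¬¬Y) ∧ Z).
        ¬(Y ∨ Z): α-rule — add ¬Y, ¬Z.
        ¬((Y ↔ ¬¬Y) ∧ Z): β-rule — branch into ¬(Y ↔ ¬¬Y)  //  ¬Z.
          branch 1.2.1 (add ¬(Y ↔ ¬¬Y)):
            ¬(Y ↔ ¬¬Y): β-rule — branch into Y, ¬¬¬Y  //  ¬Y, ¬¬Y.
              branch 1.2.1.1 (add Y, ¬¬¬Y):
                × closes — contains both Y and ¬Y.
              branch 1.2.1.2 (add ¬Y, ¬¬Y):
                ¬¬Y: drop double negation, giving Y.
                × closes — contains both Y and ¬Y.
          branch 1.2.2 (add ¬Z):
            ○ open, literals {X=F, Y=F, Z=F}.
  branch 2 (add ¬(X ↔ ((Y ∨ Z) ∨ ((Y ↔ ¬¬Y) ∧ Z))), ¬¬X):
    ¬(X ↔ ((Y ∨ Z) ∨ ((Y ↔ ¬¬Y) ∧ Z))): β-rule — branch into X, ¬((Y ∨ Z) ∨ ((Y ↔ ¬¬Y) ∧ Z))  //  ¬X, ((Y ∨ Z) ∨ ((Y ↔ ¬¬Y) ∧ Z)).
      branch 2.1 (add X, ¬((Y ∨ Z) ∨ ((Y ↔ ¬¬Y) ∧ Z))):
        ¬((Y ∨ Z) ∨ ((Y ↔ ¬¬Y) ∧ Z)): α-rule — add ¬(Y ∨ Z), ¬((Y ↔ ¬¬Y) ∧ Z).
        ¬(Y ∨ Z): α-rule — add ¬Y, ¬Z.
        ¬((Y ↔ ¬¬Y) ∧ Z): β-rule — branch into ¬(Y ↔ ¬¬Y)  //  ¬Z.
          branch 2.1.1 (add ¬(Y ↔ ¬¬Y)):
            ¬(Y ↔ ¬¬Y): β-rule — branch into Y, ¬¬¬Y  //  ¬Y, ¬¬Y.
              branch 2.1.1.1 (add Y, ¬¬¬Y):
                × closes — contains both Y and ¬Y.
              branch 2.1.1.2 (add ¬Y, ¬¬Y):
                ¬¬Y: drop double negation, giving Y.
                × closes — contains both Y and ¬Y.
          branch 2.1.2 (add ¬Z):
            ○ open, literals {X=T, Y=F, Z=F}.
      branch 2.2 (add ¬X, ((Y ∨ Z) ∨ ((Y ↔ ¬¬Y) ∧ Z))):
        × closes — contains both X and ¬X.
6 branches closed, 2 open.
Each open branch fixes some atoms; the unmentioned ones are free. Counting distinct full assignments: branch {X=F, Y=F, Z=F} (none free) contributes 1 new; branch {X=T, Y=F, Z=F} (none free) contributes 1 new. Total: 2.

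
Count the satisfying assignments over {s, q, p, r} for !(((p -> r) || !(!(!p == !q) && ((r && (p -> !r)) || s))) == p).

Initial set: {T !(((p -> r) || !(!(!p == !q) && ((r && (p -> !r)) || s))) == p)}.
T !(((p -> r) || !(!(!p == !q) && ((r && (p -> !r)) || s))) == p): β-rule — branch into T ((p -> r) || !(!(!p == !q) && ((r && (p -> !r)) || s))), F p  //  F ((p -> r) || !(!(!p == !q) && ((r && (p -> !r)) || s))), T p.
  branch 1 (add T ((p -> r) || !(!(!p == !q) && ((r && (p -> !r)) || s))), F p):
    T ((p -> r) || !(!(!p == !q) && ((r && (p -> !r)) || s))): β-rule — branch into T (p -> r)  //  T !(!(!p == !q) && ((r && (p -> !r)) || s)).
      branch 1.1 (add T (p -> r)):
        T (p -> r): β-rule — branch into F p  //  T r.
          branch 1.1.1 (add F p):
            ○ open, literals {p=F}.
          branch 1.1.2 (add T r):
            ○ open, literals {p=F, r=T}.
      branch 1.2 (add T !(!(!p == !q) && ((r && (p -> !r)) || s))):
        T !(!(!p == !q) && ((r && (p -> !r)) || s)): β-rule — branch into F !(!p == !q)  //  F ((r && (p -> !r)) || s).
          branch 1.2.1 (add F !(!p == !q)):
            F !(!p == !q): β-rule — branch into T !p, T !q  //  F !p, F !q.
              branch 1.2.1.1 (add T !p, T !q):
                ○ open, literals {p=F, q=F}.
              branch 1.2.1.2 (add F !p, F !q):
                × closes — contains both p and !p.
          branch 1.2.2 (add F ((r && (p -> !r)) || s)):
            F ((r && (p -> !r)) || s): α-rule — add F (r && (p -> !r)), F s.
            F (r && (p -> !r)): β-rule — branch into F r  //  F (p -> !r).
              branch 1.2.2.1 (add F r):
                ○ open, literals {p=F, r=F, s=F}.
              branch 1.2.2.2 (add F (p -> !r)):
                F (p -> !r): α-rule — add T p, F !r.
                × closes — contains both p and !p.
  branch 2 (add F ((p -> r) || !(!(!p == !q) && ((r && (p -> !r)) || s))), T p):
    F ((p -> r) || !(!(!p == !q) && ((r && (p -> !r)) || s))): α-rule — add F (p -> r), F !(!(!p == !q) && ((r && (p -> !r)) || s)).
    F (p -> r): α-rule — add T p, F r.
    F !(!(!p == !q) && ((r && (p -> !r)) || s)): α-rule — add T !(!p == !q), T ((r && (p -> !r)) || s).
    T !(!p == !q): β-rule — branch into T !p, F !q  //  F !p, T !q.
      branch 2.1 (add T !p, F !q):
        × closes — contains both p and !p.
      branch 2.2 (add F !p, T !q):
        T ((r && (p -> !r)) || s): β-rule — branch into T (r && (p -> !r))  //  T s.
          branch 2.2.1 (add T (r && (p -> !r))):
            T (r && (p -> !r)): α-rule — add T r, T (p -> !r).
            × closes — contains both r and !r.
          branch 2.2.2 (add T s):
            ○ open, literals {p=T, q=F, r=F, s=T}.
4 branches closed, 5 open.
Each open branch fixes some atoms; the unmentioned ones are free. Counting distinct full assignments: branch {p=F} (s, q, r) contributes 8 new; branch {p=F, r=T} (s, q) contributes 0 new; branch {p=F, q=F} (s, r) contributes 0 new; branch {p=F, r=F, s=F} (q) contributes 0 new; branch {p=T, q=F, r=F, s=T} (none free) contributes 1 new. Total: 9.

9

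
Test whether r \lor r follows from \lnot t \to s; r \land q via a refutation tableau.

Initial set: {T (\lnot t \to s); T (r \land q); F (r \lor r)}.
T (r \land q): α-rule — add T r, T q.
F (r \lor r): α-rule — add F r, F r.
× closes — contains both r and \lnot r.
All 1 branch closes.
Every branch closed, so the premises entail the conclusion.

Yes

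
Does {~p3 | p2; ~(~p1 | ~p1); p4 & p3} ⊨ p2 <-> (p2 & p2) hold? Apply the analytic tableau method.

Yes

Initial set: {(~p3 | p2); ~(~p1 | ~p1); (p4 & p3); ~(p2 <-> (p2 & p2))}.
~(~p1 | ~p1): α-rule — add ~~p1, ~~p1.
(p4 & p3): α-rule — add p4, p3.
(~p3 | p2): β-rule — branch into ~p3  //  p2.
  branch 1 (add ~p3):
    × closes — contains both p3 and ~p3.
  branch 2 (add p2):
    ~(p2 <-> (p2 & p2)): β-rule — branch into p2, ~(p2 & p2)  //  ~p2, (p2 & p2).
      branch 2.1 (add p2, ~(p2 & p2)):
        ~(p2 & p2): β-rule — branch into ~p2  //  ~p2.
          branch 2.1.1 (add ~p2):
            × closes — contains both p2 and ~p2.
          branch 2.1.2 (add ~p2):
            × closes — contains both p2 and ~p2.
      branch 2.2 (add ~p2, (p2 & p2)):
        × closes — contains both p2 and ~p2.
All 4 branches close.
Every branch closed, so the premises entail the conclusion.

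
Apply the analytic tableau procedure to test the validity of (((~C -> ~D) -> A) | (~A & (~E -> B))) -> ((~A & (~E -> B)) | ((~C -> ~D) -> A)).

Valid

Assume the negation and expand:
Initial set: {F ((((~C -> ~D) -> A) | (~A & (~E -> B))) -> ((~A & (~E -> B)) | ((~C -> ~D) -> A)))}.
F ((((~C -> ~D) -> A) | (~A & (~E -> B))) -> ((~A & (~E -> B)) | ((~C -> ~D) -> A))): α-rule — add T (((~C -> ~D) -> A) | (~A & (~E -> B))), F ((~A & (~E -> B)) | ((~C -> ~D) -> A)).
F ((~A & (~E -> B)) | ((~C -> ~D) -> A)): α-rule — add F (~A & (~E -> B)), F ((~C -> ~D) -> A).
F ((~C -> ~D) -> A): α-rule — add T (~C -> ~D), F A.
T (((~C -> ~D) -> A) | (~A & (~E -> B))): β-rule — branch into T ((~C -> ~D) -> A)  //  T (~A & (~E -> B)).
  branch 1 (add T ((~C -> ~D) -> A)):
    F (~A & (~E -> B)): β-rule — branch into F ~A  //  F (~E -> B).
      branch 1.1 (add F ~A):
        × closes — contains both A and ~A.
      branch 1.2 (add F (~E -> B)):
        F (~E -> B): α-rule — add T ~E, F B.
        T (~C -> ~D): β-rule — branch into F ~C  //  T ~D.
          branch 1.2.1 (add F ~C):
            T ((~C -> ~D) -> A): β-rule — branch into F (~C -> ~D)  //  T A.
              branch 1.2.1.1 (add F (~C -> ~D)):
                F (~C -> ~D): α-rule — add T ~C, F ~D.
                × closes — contains both C and ~C.
              branch 1.2.1.2 (add T A):
                × closes — contains both A and ~A.
          branch 1.2.2 (add T ~D):
            T ((~C -> ~D) -> A): β-rule — branch into F (~C -> ~D)  //  T A.
              branch 1.2.2.1 (add F (~C -> ~D)):
                F (~C -> ~D): α-rule — add T ~C, F ~D.
                × closes — contains both D and ~D.
              branch 1.2.2.2 (add T A):
                × closes — contains both A and ~A.
  branch 2 (add T (~A & (~E -> B))):
    T (~A & (~E -> B)): α-rule — add T ~A, T (~E -> B).
    F (~A & (~E -> B)): β-rule — branch into F ~A  //  F (~E -> B).
      branch 2.1 (add F ~A):
        × closes — contains both A and ~A.
      branch 2.2 (add F (~E -> B)):
        F (~E -> B): α-rule — add T ~E, F B.
        T (~C -> ~D): β-rule — branch into F ~C  //  T ~D.
          branch 2.2.1 (add F ~C):
            T (~E -> B): β-rule — branch into F ~E  //  T B.
              branch 2.2.1.1 (add F ~E):
                × closes — contains both E and ~E.
              branch 2.2.1.2 (add T B):
                × closes — contains both B and ~B.
          branch 2.2.2 (add T ~D):
            T (~E -> B): β-rule — branch into F ~E  //  T B.
              branch 2.2.2.1 (add F ~E):
                × closes — contains both E and ~E.
              branch 2.2.2.2 (add T B):
                × closes — contains both B and ~B.
All 10 branches close.
Every branch closed, so the negation is unsatisfiable and the formula is valid.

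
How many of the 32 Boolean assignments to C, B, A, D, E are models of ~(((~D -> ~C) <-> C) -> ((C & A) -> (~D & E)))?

4

Initial set: {~(((~D -> ~C) <-> C) -> ((C & A) -> (~D & E)))}.
~(((~D -> ~C) <-> C) -> ((C & A) -> (~D & E))): α-rule — add ((~D -> ~C) <-> C), ~((C & A) -> (~D & E)).
~((C & A) -> (~D & E)): α-rule — add (C & A), ~(~D & E).
(C & A): α-rule — add C, A.
((~D -> ~C) <-> C): β-rule — branch into (~D -> ~C), C  //  ~(~D -> ~C), ~C.
  branch 1 (add (~D -> ~C), C):
    ~(~D & E): β-rule — branch into ~~D  //  ~E.
      branch 1.1 (add ~~D):
        (~D -> ~C): β-rule — branch into ~~D  //  ~C.
          branch 1.1.1 (add ~~D):
            ○ open, literals {A=T, C=T, D=T}.
          branch 1.1.2 (add ~C):
            × closes — contains both C and ~C.
      branch 1.2 (add ~E):
        (~D -> ~C): β-rule — branch into ~~D  //  ~C.
          branch 1.2.1 (add ~~D):
            ○ open, literals {A=T, C=T, D=T, E=F}.
          branch 1.2.2 (add ~C):
            × closes — contains both C and ~C.
  branch 2 (add ~(~D -> ~C), ~C):
    × closes — contains both C and ~C.
3 branches closed, 2 open.
Each open branch fixes some atoms; the unmentioned ones are free. Counting distinct full assignments: branch {A=T, C=T, D=T} (B, E) contributes 4 new; branch {A=T, C=T, D=T, E=F} (B) contributes 0 new. Total: 4.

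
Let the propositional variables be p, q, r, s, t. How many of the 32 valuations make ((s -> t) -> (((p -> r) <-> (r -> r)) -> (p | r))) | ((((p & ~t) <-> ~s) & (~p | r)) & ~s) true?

26

Initial set: {(((s -> t) -> (((p -> r) <-> (r -> r)) -> (p | r))) | ((((p & ~t) <-> ~s) & (~p | r)) & ~s))}.
(((s -> t) -> (((p -> r) <-> (r -> r)) -> (p | r))) | ((((p & ~t) <-> ~s) & (~p | r)) & ~s)): β-rule — branch into ((s -> t) -> (((p -> r) <-> (r -> r)) -> (p | r)))  //  ((((p & ~t) <-> ~s) & (~p | r)) & ~s).
  branch 1 (add ((s -> t) -> (((p -> r) <-> (r -> r)) -> (p | r)))):
    ((s -> t) -> (((p -> r) <-> (r -> r)) -> (p | r))): β-rule — branch into ~(s -> t)  //  (((p -> r) <-> (r -> r)) -> (p | r)).
      branch 1.1 (add ~(s -> t)):
        ~(s -> t): α-rule — add s, ~t.
        ○ open, literals {s=1, t=0}.
      branch 1.2 (add (((p -> r) <-> (r -> r)) -> (p | r))):
        (((p -> r) <-> (r -> r)) -> (p | r)): β-rule — branch into ~((p -> r) <-> (r -> r))  //  (p | r).
          branch 1.2.1 (add ~((p -> r) <-> (r -> r))):
            ~((p -> r) <-> (r -> r)): β-rule — branch into (p -> r), ~(r -> r)  //  ~(p -> r), (r -> r).
              branch 1.2.1.1 (add (p -> r), ~(r -> r)):
                ~(r -> r): α-rule — add r, ~r.
                × closes — contains both r and ~r.
              branch 1.2.1.2 (add ~(p -> r), (r -> r)):
                ~(p -> r): α-rule — add p, ~r.
                (r -> r): β-rule — branch into ~r  //  r.
                  branch 1.2.1.2.1 (add ~r):
                    ○ open, literals {p=1, r=0}.
                  branch 1.2.1.2.2 (add r):
                    × closes — contains both r and ~r.
          branch 1.2.2 (add (p | r)):
            (p | r): β-rule — branch into p  //  r.
              branch 1.2.2.1 (add p):
                ○ open, literals {p=1}.
              branch 1.2.2.2 (add r):
                ○ open, literals {r=1}.
  branch 2 (add ((((p & ~t) <-> ~s) & (~p | r)) & ~s)):
    ((((p & ~t) <-> ~s) & (~p | r)) & ~s): α-rule — add (((p & ~t) <-> ~s) & (~p | r)), ~s.
    (((p & ~t) <-> ~s) & (~p | r)): α-rule — add ((p & ~t) <-> ~s), (~p | r).
    ((p & ~t) <-> ~s): β-rule — branch into (p & ~t), ~s  //  ~(p & ~t), ~~s.
      branch 2.1 (add (p & ~t), ~s):
        (p & ~t): α-rule — add p, ~t.
        (~p | r): β-rule — branch into ~p  //  r.
          branch 2.1.1 (add ~p):
            × closes — contains both p and ~p.
          branch 2.1.2 (add r):
            ○ open, literals {p=1, r=1, s=0, t=0}.
      branch 2.2 (add ~(p & ~t), ~~s):
        × closes — contains both s and ~s.
4 branches closed, 5 open.
Each open branch fixes some atoms; the unmentioned ones are free. Counting distinct full assignments: branch {s=1, t=0} (p, q, r) contributes 8 new; branch {p=1, r=0} (q, s, t) contributes 6 new; branch {p=1} (q, r, s, t) contributes 6 new; branch {r=1} (p, q, s, t) contributes 6 new; branch {p=1, r=1, s=0, t=0} (q) contributes 0 new. Total: 26.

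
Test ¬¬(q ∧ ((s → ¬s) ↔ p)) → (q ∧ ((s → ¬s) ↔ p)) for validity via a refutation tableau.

Valid

Assume the negation and expand:
Initial set: {F (¬¬(q ∧ ((s → ¬s) ↔ p)) → (q ∧ ((s → ¬s) ↔ p)))}.
F (¬¬(q ∧ ((s → ¬s) ↔ p)) → (q ∧ ((s → ¬s) ↔ p))): α-rule — add T ¬¬(q ∧ ((s → ¬s) ↔ p)), F (q ∧ ((s → ¬s) ↔ p)).
T ¬¬(q ∧ ((s → ¬s) ↔ p)): drop double negation, giving T (q ∧ ((s → ¬s) ↔ p)).
T (q ∧ ((s → ¬s) ↔ p)): α-rule — add T q, T ((s → ¬s) ↔ p).
F (q ∧ ((s → ¬s) ↔ p)): β-rule — branch into F q  //  F ((s → ¬s) ↔ p).
  branch 1 (add F q):
    × closes — contains both q and ¬q.
  branch 2 (add F ((s → ¬s) ↔ p)):
    T ((s → ¬s) ↔ p): β-rule — branch into T (s → ¬s), T p  //  F (s → ¬s), F p.
      branch 2.1 (add T (s → ¬s), T p):
        F ((s → ¬s) ↔ p): β-rule — branch into T (s → ¬s), F p  //  F (s → ¬s), T p.
          branch 2.1.1 (add T (s → ¬s), F p):
            × closes — contains both p and ¬p.
          branch 2.1.2 (add F (s → ¬s), T p):
            F (s → ¬s): α-rule — add T s, F ¬s.
            T (s → ¬s): β-rule — branch into F s  //  T ¬s.
              branch 2.1.2.1 (add F s):
                × closes — contains both s and ¬s.
              branch 2.1.2.2 (add T ¬s):
                × closes — contains both s and ¬s.
      branch 2.2 (add F (s → ¬s), F p):
        F (s → ¬s): α-rule — add T s, F ¬s.
        F ((s → ¬s) ↔ p): β-rule — branch into T (s → ¬s), F p  //  F (s → ¬s), T p.
          branch 2.2.1 (add T (s → ¬s), F p):
            T (s → ¬s): β-rule — branch into F s  //  T ¬s.
              branch 2.2.1.1 (add F s):
                × closes — contains both s and ¬s.
              branch 2.2.1.2 (add T ¬s):
                × closes — contains both s and ¬s.
          branch 2.2.2 (add F (s → ¬s), T p):
            × closes — contains both p and ¬p.
All 7 branches close.
Every branch closed, so the negation is unsatisfiable and the formula is valid.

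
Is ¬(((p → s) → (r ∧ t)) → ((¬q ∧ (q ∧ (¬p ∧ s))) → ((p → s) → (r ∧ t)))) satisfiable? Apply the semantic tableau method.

Unsatisfiable

Initial set: {¬(((p → s) → (r ∧ t)) → ((¬q ∧ (q ∧ (¬p ∧ s))) → ((p → s) → (r ∧ t))))}.
¬(((p → s) → (r ∧ t)) → ((¬q ∧ (q ∧ (¬p ∧ s))) → ((p → s) → (r ∧ t)))): α-rule — add ((p → s) → (r ∧ t)), ¬((¬q ∧ (q ∧ (¬p ∧ s))) → ((p → s) → (r ∧ t))).
¬((¬q ∧ (q ∧ (¬p ∧ s))) → ((p → s) → (r ∧ t))): α-rule — add (¬q ∧ (q ∧ (¬p ∧ s))), ¬((p → s) → (r ∧ t)).
(¬q ∧ (q ∧ (¬p ∧ s))): α-rule — add ¬q, (q ∧ (¬p ∧ s)).
¬((p → s) → (r ∧ t)): α-rule — add (p → s), ¬(r ∧ t).
(q ∧ (¬p ∧ s)): α-rule — add q, (¬p ∧ s).
× closes — contains both q and ¬q.
All 1 branch closes.
Every branch closed; the formula is unsatisfiable.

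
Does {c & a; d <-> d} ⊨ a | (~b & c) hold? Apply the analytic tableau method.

Initial set: {(c & a); (d <-> d); ~(a | (~b & c))}.
(c & a): α-rule — add c, a.
~(a | (~b & c)): α-rule — add ~a, ~(~b & c).
× closes — contains both a and ~a.
All 1 branch closes.
Every branch closed, so the premises entail the conclusion.

Yes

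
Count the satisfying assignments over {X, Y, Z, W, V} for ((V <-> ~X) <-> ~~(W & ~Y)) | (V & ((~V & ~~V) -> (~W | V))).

24

Initial set: {T (((V <-> ~X) <-> ~~(W & ~Y)) | (V & ((~V & ~~V) -> (~W | V))))}.
T (((V <-> ~X) <-> ~~(W & ~Y)) | (V & ((~V & ~~V) -> (~W | V)))): β-rule — branch into T ((V <-> ~X) <-> ~~(W & ~Y))  //  T (V & ((~V & ~~V) -> (~W | V))).
  branch 1 (add T ((V <-> ~X) <-> ~~(W & ~Y))):
    T ((V <-> ~X) <-> ~~(W & ~Y)): β-rule — branch into T (V <-> ~X), T ~~(W & ~Y)  //  F (V <-> ~X), F ~~(W & ~Y).
      branch 1.1 (add T (V <-> ~X), T ~~(W & ~Y)):
        T ~~(W & ~Y): drop double negation, giving T (W & ~Y).
        T (W & ~Y): α-rule — add T W, T ~Y.
        T (V <-> ~X): β-rule — branch into T V, T ~X  //  F V, F ~X.
          branch 1.1.1 (add T V, T ~X):
            ○ open, literals {V=1, W=1, X=0, Y=0}.
          branch 1.1.2 (add F V, F ~X):
            ○ open, literals {V=0, W=1, X=1, Y=0}.
      branch 1.2 (add F (V <-> ~X), F ~~(W & ~Y)):
        F ~~(W & ~Y): drop double negation, giving F (W & ~Y).
        F (V <-> ~X): β-rule — branch into T V, F ~X  //  F V, T ~X.
          branch 1.2.1 (add T V, F ~X):
            F (W & ~Y): β-rule — branch into F W  //  F ~Y.
              branch 1.2.1.1 (add F W):
                ○ open, literals {V=1, W=0, X=1}.
              branch 1.2.1.2 (add F ~Y):
                ○ open, literals {V=1, X=1, Y=1}.
          branch 1.2.2 (add F V, T ~X):
            F (W & ~Y): β-rule — branch into F W  //  F ~Y.
              branch 1.2.2.1 (add F W):
                ○ open, literals {V=0, W=0, X=0}.
              branch 1.2.2.2 (add F ~Y):
                ○ open, literals {V=0, X=0, Y=1}.
  branch 2 (add T (V & ((~V & ~~V) -> (~W | V)))):
    T (V & ((~V & ~~V) -> (~W | V))): α-rule — add T V, T ((~V & ~~V) -> (~W | V)).
    T ((~V & ~~V) -> (~W | V)): β-rule — branch into F (~V & ~~V)  //  T (~W | V).
      branch 2.1 (add F (~V & ~~V)):
        F (~V & ~~V): β-rule — branch into F ~V  //  F ~~V.
          branch 2.1.1 (add F ~V):
            ○ open, literals {V=1}.
          branch 2.1.2 (add F ~~V):
            F ~~V: drop double negation, giving F V.
            × closes — contains both V and ~V.
      branch 2.2 (add T (~W | V)):
        T (~W | V): β-rule — branch into T ~W  //  T V.
          branch 2.2.1 (add T ~W):
            ○ open, literals {V=1, W=0}.
          branch 2.2.2 (add T V):
            ○ open, literals {V=1}.
1 branch closed, 9 open.
Each open branch fixes some atoms; the unmentioned ones are free. Counting distinct full assignments: branch {V=1, W=1, X=0, Y=0} (Z) contributes 2 new; branch {V=0, W=1, X=1, Y=0} (Z) contributes 2 new; branch {V=1, W=0, X=1} (Y, Z) contributes 4 new; branch {V=1, X=1, Y=1} (Z, W) contributes 2 new; branch {V=0, W=0, X=0} (Y, Z) contributes 4 new; branch {V=0, X=0, Y=1} (Z, W) contributes 2 new; branch {V=1} (X, Y, Z, W) contributes 8 new; branch {V=1, W=0} (X, Y, Z) contributes 0 new; branch {V=1} (X, Y, Z, W) contributes 0 new. Total: 24.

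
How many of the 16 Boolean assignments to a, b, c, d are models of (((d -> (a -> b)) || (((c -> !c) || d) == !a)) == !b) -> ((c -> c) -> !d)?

Initial set: {((((d -> (a -> b)) || (((c -> !c) || d) == !a)) == !b) -> ((c -> c) -> !d))}.
((((d -> (a -> b)) || (((c -> !c) || d) == !a)) == !b) -> ((c -> c) -> !d)): β-rule — branch into !(((d -> (a -> b)) || (((c -> !c) || d) == !a)) == !b)  //  ((c -> c) -> !d).
  branch 1 (add !(((d -> (a -> b)) || (((c -> !c) || d) == !a)) == !b)):
    !(((d -> (a -> b)) || (((c -> !c) || d) == !a)) == !b): β-rule — branch into ((d -> (a -> b)) || (((c -> !c) || d) == !a)), !!b  //  !((d -> (a -> b)) || (((c -> !c) || d) == !a)), !b.
      branch 1.1 (add ((d -> (a -> b)) || (((c -> !c) || d) == !a)), !!b):
        ((d -> (a -> b)) || (((c -> !c) || d) == !a)): β-rule — branch into (d -> (a -> b))  //  (((c -> !c) || d) == !a).
          branch 1.1.1 (add (d -> (a -> b))):
            (d -> (a -> b)): β-rule — branch into !d  //  (a -> b).
              branch 1.1.1.1 (add !d):
                ○ open, literals {b=T, d=F}.
              branch 1.1.1.2 (add (a -> b)):
                (a -> b): β-rule — branch into !a  //  b.
                  branch 1.1.1.2.1 (add !a):
                    ○ open, literals {a=F, b=T}.
                  branch 1.1.1.2.2 (add b):
                    ○ open, literals {b=T}.
          branch 1.1.2 (add (((c -> !c) || d) == !a)):
            (((c -> !c) || d) == !a): β-rule — branch into ((c -> !c) || d), !a  //  !((c -> !c) || d), !!a.
              branch 1.1.2.1 (add ((c -> !c) || d), !a):
                ((c -> !c) || d): β-rule — branch into (c -> !c)  //  d.
                  branch 1.1.2.1.1 (add (c -> !c)):
                    (c -> !c): β-rule — branch into !c  //  !c.
                      branch 1.1.2.1.1.1 (add !c):
                        ○ open, literals {a=F, b=T, c=F}.
                      branch 1.1.2.1.1.2 (add !c):
                        ○ open, literals {a=F, b=T, c=F}.
                  branch 1.1.2.1.2 (add d):
                    ○ open, literals {a=F, b=T, d=T}.
              branch 1.1.2.2 (add !((c -> !c) || d), !!a):
                !((c -> !c) || d): α-rule — add !(c -> !c), !d.
                !(c -> !c): α-rule — add c, !!c.
                ○ open, literals {a=T, b=T, c=T, d=F}.
      branch 1.2 (add !((d -> (a -> b)) || (((c -> !c) || d) == !a)), !b):
        !((d -> (a -> b)) || (((c -> !c) || d) == !a)): α-rule — add !(d -> (a -> b)), !(((c -> !c) || d) == !a).
        !(d -> (a -> b)): α-rule — add d, !(a -> b).
        !(a -> b): α-rule — add a, !b.
        !(((c -> !c) || d) == !a): β-rule — branch into ((c -> !c) || d), !!a  //  !((c -> !c) || d), !a.
          branch 1.2.1 (add ((c -> !c) || d), !!a):
            ((c -> !c) || d): β-rule — branch into (c -> !c)  //  d.
              branch 1.2.1.1 (add (c -> !c)):
                (c -> !c): β-rule — branch into !c  //  !c.
                  branch 1.2.1.1.1 (add !c):
                    ○ open, literals {a=T, b=F, c=F, d=T}.
                  branch 1.2.1.1.2 (add !c):
                    ○ open, literals {a=T, b=F, c=F, d=T}.
              branch 1.2.1.2 (add d):
                ○ open, literals {a=T, b=F, d=T}.
          branch 1.2.2 (add !((c -> !c) || d), !a):
            × closes — contains both a and !a.
  branch 2 (add ((c -> c) -> !d)):
    ((c -> c) -> !d): β-rule — branch into !(c -> c)  //  !d.
      branch 2.1 (add !(c -> c)):
        !(c -> c): α-rule — add c, !c.
        × closes — contains both c and !c.
      branch 2.2 (add !d):
        ○ open, literals {d=F}.
2 branches closed, 11 open.
Each open branch fixes some atoms; the unmentioned ones are free. Counting distinct full assignments: branch {b=T, d=F} (a, c) contributes 4 new; branch {a=F, b=T} (c, d) contributes 2 new; branch {b=T} (a, c, d) contributes 2 new; branch {a=F, b=T, c=F} (d) contributes 0 new; branch {a=F, b=T, c=F} (d) contributes 0 new; branch {a=F, b=T, d=T} (c) contributes 0 new; branch {a=T, b=T, c=T, d=F} (none free) contributes 0 new; branch {a=T, b=F, c=F, d=T} (none free) contributes 1 new; branch {a=T, b=F, c=F, d=T} (none free) contributes 0 new; branch {a=T, b=F, d=T} (c) contributes 1 new; branch {d=F} (a, b, c) contributes 4 new. Total: 14.

14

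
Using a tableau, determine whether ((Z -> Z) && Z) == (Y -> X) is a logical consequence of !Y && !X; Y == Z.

Initial set: {(!Y && !X); (Y == Z); !(((Z -> Z) && Z) == (Y -> X))}.
(!Y && !X): α-rule — add !Y, !X.
(Y == Z): β-rule — branch into Y, Z  //  !Y, !Z.
  branch 1 (add Y, Z):
    × closes — contains both Y and !Y.
  branch 2 (add !Y, !Z):
    !(((Z -> Z) && Z) == (Y -> X)): β-rule — branch into ((Z -> Z) && Z), !(Y -> X)  //  !((Z -> Z) && Z), (Y -> X).
      branch 2.1 (add ((Z -> Z) && Z), !(Y -> X)):
        ((Z -> Z) && Z): α-rule — add (Z -> Z), Z.
        × closes — contains both Z and !Z.
      branch 2.2 (add !((Z -> Z) && Z), (Y -> X)):
        !((Z -> Z) && Z): β-rule — branch into !(Z -> Z)  //  !Z.
          branch 2.2.1 (add !(Z -> Z)):
            !(Z -> Z): α-rule — add Z, !Z.
            × closes — contains both Z and !Z.
          branch 2.2.2 (add !Z):
            (Y -> X): β-rule — branch into !Y  //  X.
              branch 2.2.2.1 (add !Y):
                ○ open, literals {X=false, Y=false, Z=false}.
              branch 2.2.2.2 (add X):
                × closes — contains both X and !X.
4 branches closed, 1 open.
An open branch gives a countermodel: X=false, Y=false, Z=false (unmentioned atoms arbitrary); the premises hold there but the conclusion fails.

No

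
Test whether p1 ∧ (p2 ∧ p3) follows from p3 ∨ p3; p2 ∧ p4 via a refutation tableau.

No

Initial set: {(p3 ∨ p3); (p2 ∧ p4); ¬(p1 ∧ (p2 ∧ p3))}.
(p2 ∧ p4): α-rule — add p2, p4.
(p3 ∨ p3): β-rule — branch into p3  //  p3.
  branch 1 (add p3):
    ¬(p1 ∧ (p2 ∧ p3)): β-rule — branch into ¬p1  //  ¬(p2 ∧ p3).
      branch 1.1 (add ¬p1):
        ○ open, literals {p1=0, p2=1, p3=1, p4=1}.
      branch 1.2 (add ¬(p2 ∧ p3)):
        ¬(p2 ∧ p3): β-rule — branch into ¬p2  //  ¬p3.
          branch 1.2.1 (add ¬p2):
            × closes — contains both p2 and ¬p2.
          branch 1.2.2 (add ¬p3):
            × closes — contains both p3 and ¬p3.
  branch 2 (add p3):
    ¬(p1 ∧ (p2 ∧ p3)): β-rule — branch into ¬p1  //  ¬(p2 ∧ p3).
      branch 2.1 (add ¬p1):
        ○ open, literals {p1=0, p2=1, p3=1, p4=1}.
      branch 2.2 (add ¬(p2 ∧ p3)):
        ¬(p2 ∧ p3): β-rule — branch into ¬p2  //  ¬p3.
          branch 2.2.1 (add ¬p2):
            × closes — contains both p2 and ¬p2.
          branch 2.2.2 (add ¬p3):
            × closes — contains both p3 and ¬p3.
4 branches closed, 2 open.
An open branch gives a countermodel: p1=0, p2=1, p3=1, p4=1 (unmentioned atoms arbitrary); the premises hold there but the conclusion fails.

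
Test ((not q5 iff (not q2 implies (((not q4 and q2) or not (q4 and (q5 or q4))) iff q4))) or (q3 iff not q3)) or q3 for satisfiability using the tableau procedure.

Initial set: {T (((not q5 iff (not q2 implies (((not q4 and q2) or not (q4 and (q5 or q4))) iff q4))) or (q3 iff not q3)) or q3)}.
T (((not q5 iff (not q2 implies (((not q4 and q2) or not (q4 and (q5 or q4))) iff q4))) or (q3 iff not q3)) or q3): β-rule — branch into T ((not q5 iff (not q2 implies (((not q4 and q2) or not (q4 and (q5 or q4))) iff q4))) or (q3 iff not q3))  //  T q3.
  branch 1 (add T ((not q5 iff (not q2 implies (((not q4 and q2) or not (q4 and (q5 or q4))) iff q4))) or (q3 iff not q3))):
    T ((not q5 iff (not q2 implies (((not q4 and q2) or not (q4 and (q5 or q4))) iff q4))) or (q3 iff not q3)): β-rule — branch into T (not q5 iff (not q2 implies (((not q4 and q2) or not (q4 and (q5 or q4))) iff q4)))  //  T (q3 iff not q3).
      branch 1.1 (add T (not q5 iff (not q2 implies (((not q4 and q2) or not (q4 and (q5 or q4))) iff q4)))):
        T (not q5 iff (not q2 implies (((not q4 and q2) or not (q4 and (q5 or q4))) iff q4))): β-rule — branch into T not q5, T (not q2 implies (((not q4 and q2) or not (q4 and (q5 or q4))) iff q4))  //  F not q5, F (not q2 implies (((not q4 and q2) or not (q4 and (q5 or q4))) iff q4)).
          branch 1.1.1 (add T not q5, T (not q2 implies (((not q4 and q2) or not (q4 and (q5 or q4))) iff q4))):
            T (not q2 implies (((not q4 and q2) or not (q4 and (q5 or q4))) iff q4)): β-rule — branch into F not q2  //  T (((not q4 and q2) or not (q4 and (q5 or q4))) iff q4).
              branch 1.1.1.1 (add F not q2):
                ○ open, literals {q2=true, q5=false}.
              branch 1.1.1.2 (add T (((not q4 and q2) or not (q4 and (q5 or q4))) iff q4)):
                T (((not q4 and q2) or not (q4 and (q5 or q4))) iff q4): β-rule — branch into T ((not q4 and q2) or not (q4 and (q5 or q4))), T q4  //  F ((not q4 and q2) or not (q4 and (q5 or q4))), F q4.
                  branch 1.1.1.2.1 (add T ((not q4 and q2) or not (q4 and (q5 or q4))), T q4):
                    T ((not q4 and q2) or not (q4 and (q5 or q4))): β-rule — branch into T (not q4 and q2)  //  T not (q4 and (q5 or q4)).
                      branch 1.1.1.2.1.1 (add T (not q4 and q2)):
                        T (not q4 and q2): α-rule — add T not q4, T q2.
                        × closes — contains both q4 and not q4.
                      branch 1.1.1.2.1.2 (add T not (q4 and (q5 or q4))):
                        T not (q4 and (q5 or q4)): β-rule — branch into F q4  //  F (q5 or q4).
                          branch 1.1.1.2.1.2.1 (add F q4):
                            × closes — contains both q4 and not q4.
                          branch 1.1.1.2.1.2.2 (add F (q5 or q4)):
                            F (q5 or q4): α-rule — add F q5, F q4.
                            × closes — contains both q4 and not q4.
                  branch 1.1.1.2.2 (add F ((not q4 and q2) or not (q4 and (q5 or q4))), F q4):
                    F ((not q4 and q2) or not (q4 and (q5 or q4))): α-rule — add F (not q4 and q2), F not (q4 and (q5 or q4)).
                    F not (q4 and (q5 or q4)): α-rule — add T q4, T (q5 or q4).
                    × closes — contains both q4 and not q4.
          branch 1.1.2 (add F not q5, F (not q2 implies (((not q4 and q2) or not (q4 and (q5 or q4))) iff q4))):
            F (not q2 implies (((not q4 and q2) or not (q4 and (q5 or q4))) iff q4)): α-rule — add T not q2, F (((not q4 and q2) or not (q4 and (q5 or q4))) iff q4).
            F (((not q4 and q2) or not (q4 and (q5 or q4))) iff q4): β-rule — branch into T ((not q4 and q2) or not (q4 and (q5 or q4))), F q4  //  F ((not q4 and q2) or not (q4 and (q5 or q4))), T q4.
              branch 1.1.2.1 (add T ((not q4 and q2) or not (q4 and (q5 or q4))), F q4):
                T ((not q4 and q2) or not (q4 and (q5 or q4))): β-rule — branch into T (not q4 and q2)  //  T not (q4 and (q5 or q4)).
                  branch 1.1.2.1.1 (add T (not q4 and q2)):
                    T (not q4 and q2): α-rule — add T not q4, T q2.
                    × closes — contains both q2 and not q2.
                  branch 1.1.2.1.2 (add T not (q4 and (q5 or q4))):
                    T not (q4 and (q5 or q4)): β-rule — branch into F q4  //  F (q5 or q4).
                      branch 1.1.2.1.2.1 (add F q4):
                        ○ open, literals {q2=false, q4=false, q5=true}.
                      branch 1.1.2.1.2.2 (add F (q5 or q4)):
                        F (q5 or q4): α-rule — add F q5, F q4.
                        × closes — contains both q5 and not q5.
              branch 1.1.2.2 (add F ((not q4 and q2) or not (q4 and (q5 or q4))), T q4):
                F ((not q4 and q2) or not (q4 and (q5 or q4))): α-rule — add F (not q4 and q2), F not (q4 and (q5 or q4)).
                F not (q4 and (q5 or q4)): α-rule — add T q4, T (q5 or q4).
                F (not q4 and q2): β-rule — branch into F not q4  //  F q2.
                  branch 1.1.2.2.1 (add F not q4):
                    T (q5 or q4): β-rule — branch into T q5  //  T q4.
                      branch 1.1.2.2.1.1 (add T q5):
                        ○ open, literals {q2=false, q4=true, q5=true}.
                      branch 1.1.2.2.1.2 (add T q4):
                        ○ open, literals {q2=false, q4=true, q5=true}.
                  branch 1.1.2.2.2 (add F q2):
                    T (q5 or q4): β-rule — branch into T q5  //  T q4.
                      branch 1.1.2.2.2.1 (add T q5):
                        ○ open, literals {q2=false, q4=true, q5=true}.
                      branch 1.1.2.2.2.2 (add T q4):
                        ○ open, literals {q2=false, q4=true, q5=true}.
      branch 1.2 (add T (q3 iff not q3)):
        T (q3 iff not q3): β-rule — branch into T q3, T not q3  //  F q3, F not q3.
          branch 1.2.1 (add T q3, T not q3):
            × closes — contains both q3 and not q3.
          branch 1.2.2 (add F q3, F not q3):
            × closes — contains both q3 and not q3.
  branch 2 (add T q3):
    ○ open, literals {q3=true}.
8 branches closed, 7 open.
An open branch gives a satisfying assignment: q2=true, q5=false.

Satisfiable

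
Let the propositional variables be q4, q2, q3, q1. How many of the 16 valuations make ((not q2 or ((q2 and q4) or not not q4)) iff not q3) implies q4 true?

Initial set: {T (((not q2 or ((q2 and q4) or not not q4)) iff not q3) implies q4)}.
T (((not q2 or ((q2 and q4) or not not q4)) iff not q3) implies q4): β-rule — branch into F ((not q2 or ((q2 and q4) or not not q4)) iff not q3)  //  T q4.
  branch 1 (add F ((not q2 or ((q2 and q4) or not not q4)) iff not q3)):
    F ((not q2 or ((q2 and q4) or not not q4)) iff not q3): β-rule — branch into T (not q2 or ((q2 and q4) or not not q4)), F not q3  //  F (not q2 or ((q2 and q4) or not not q4)), T not q3.
      branch 1.1 (add T (not q2 or ((q2 and q4) or not not q4)), F not q3):
        T (not q2 or ((q2 and q4) or not not q4)): β-rule — branch into T not q2  //  T ((q2 and q4) or not not q4).
          branch 1.1.1 (add T not q2):
            ○ open, literals {q2=F, q3=T}.
          branch 1.1.2 (add T ((q2 and q4) or not not q4)):
            T ((q2 and q4) or not not q4): β-rule — branch into T (q2 and q4)  //  T not not q4.
              branch 1.1.2.1 (add T (q2 and q4)):
                T (q2 and q4): α-rule — add T q2, T q4.
                ○ open, literals {q2=T, q3=T, q4=T}.
              branch 1.1.2.2 (add T not not q4):
                T not not q4: drop double negation, giving T q4.
                ○ open, literals {q3=T, q4=T}.
      branch 1.2 (add F (not q2 or ((q2 and q4) or not not q4)), T not q3):
        F (not q2 or ((q2 and q4) or not not q4)): α-rule — add F not q2, F ((q2 and q4) or not not q4).
        F ((q2 and q4) or not not q4): α-rule — add F (q2 and q4), F not not q4.
        F not not q4: drop double negation, giving F q4.
        F (q2 and q4): β-rule — branch into F q2  //  F q4.
          branch 1.2.1 (add F q2):
            × closes — contains both q2 and not q2.
          branch 1.2.2 (add F q4):
            ○ open, literals {q2=T, q3=F, q4=F}.
  branch 2 (add T q4):
    ○ open, literals {q4=T}.
1 branch closed, 5 open.
Each open branch fixes some atoms; the unmentioned ones are free. Counting distinct full assignments: branch {q2=F, q3=T} (q4, q1) contributes 4 new; branch {q2=T, q3=T, q4=T} (q1) contributes 2 new; branch {q3=T, q4=T} (q2, q1) contributes 0 new; branch {q2=T, q3=F, q4=F} (q1) contributes 2 new; branch {q4=T} (q2, q3, q1) contributes 4 new. Total: 12.

12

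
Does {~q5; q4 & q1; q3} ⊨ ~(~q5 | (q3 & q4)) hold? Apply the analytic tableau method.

Initial set: {~q5; (q4 & q1); q3; ~~(~q5 | (q3 & q4))}.
(q4 & q1): α-rule — add q4, q1.
~~(~q5 | (q3 & q4)): β-rule — branch into ~q5  //  (q3 & q4).
  branch 1 (add ~q5):
    ○ open, literals {q1=true, q3=true, q4=true, q5=false}.
  branch 2 (add (q3 & q4)):
    (q3 & q4): α-rule — add q3, q4.
    ○ open, literals {q1=true, q3=true, q4=true, q5=false}.
0 branches closed, 2 open.
An open branch gives a countermodel: q1=true, q3=true, q4=true, q5=false (unmentioned atoms arbitrary); the premises hold there but the conclusion fails.

No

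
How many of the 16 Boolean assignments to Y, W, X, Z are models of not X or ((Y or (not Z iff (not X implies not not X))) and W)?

11

Initial set: {T (not X or ((Y or (not Z iff (not X implies not not X))) and W))}.
T (not X or ((Y or (not Z iff (not X implies not not X))) and W)): β-rule — branch into T not X  //  T ((Y or (not Z iff (not X implies not not X))) and W).
  branch 1 (add T not X):
    ○ open, literals {X=F}.
  branch 2 (add T ((Y or (not Z iff (not X implies not not X))) and W)):
    T ((Y or (not Z iff (not X implies not not X))) and W): α-rule — add T (Y or (not Z iff (not X implies not not X))), T W.
    T (Y or (not Z iff (not X implies not not X))): β-rule — branch into T Y  //  T (not Z iff (not X implies not not X)).
      branch 2.1 (add T Y):
        ○ open, literals {W=T, Y=T}.
      branch 2.2 (add T (not Z iff (not X implies not not X))):
        T (not Z iff (not X implies not not X)): β-rule — branch into T not Z, T (not X implies not not X)  //  F not Z, F (not X implies not not X).
          branch 2.2.1 (add T not Z, T (not X implies not not X)):
            T (not X implies not not X): β-rule — branch into F not X  //  T not not X.
              branch 2.2.1.1 (add F not X):
                ○ open, literals {W=T, X=T, Z=F}.
              branch 2.2.1.2 (add T not not X):
                T not not X: drop double negation, giving T X.
                ○ open, literals {W=T, X=T, Z=F}.
          branch 2.2.2 (add F not Z, F (not X implies not not X)):
            F (not X implies not not X): α-rule — add T not X, F not not X.
            F not not X: drop double negation, giving F X.
            ○ open, literals {W=T, X=F, Z=T}.
0 branches closed, 5 open.
Each open branch fixes some atoms; the unmentioned ones are free. Counting distinct full assignments: branch {X=F} (Y, W, Z) contributes 8 new; branch {W=T, Y=T} (X, Z) contributes 2 new; branch {W=T, X=T, Z=F} (Y) contributes 1 new; branch {W=T, X=T, Z=F} (Y) contributes 0 new; branch {W=T, X=F, Z=T} (Y) contributes 0 new. Total: 11.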